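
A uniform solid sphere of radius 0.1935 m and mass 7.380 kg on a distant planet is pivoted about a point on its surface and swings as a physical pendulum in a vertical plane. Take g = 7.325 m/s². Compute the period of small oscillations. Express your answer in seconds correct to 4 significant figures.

I_cm = (2/5)mr² = 0.11053 kg·m². The pivot is at distance d = 0.1935 m from the centre of mass.
By the parallel-axis theorem, I = I_cm + md² = 0.11053 + 0.27632 = 0.38685 kg·m².
T = 2π√(I/(mgd)) = 2π√(0.38685/(7.380 × 7.325 × 0.1935)) = 1.208 s.

1.208 s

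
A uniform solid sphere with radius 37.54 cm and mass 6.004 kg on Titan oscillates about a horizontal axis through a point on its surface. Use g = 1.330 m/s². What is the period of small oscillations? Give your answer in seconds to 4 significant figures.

I_cm = (2/5)mr² = 0.33845 kg·m². The pivot is at distance d = 0.3754 m from the centre of mass.
By the parallel-axis theorem, I = I_cm + md² = 0.33845 + 0.84611 = 1.1846 kg·m².
T = 2π√(I/(mgd)) = 2π√(1.1846/(6.004 × 1.330 × 0.3754)) = 3.950 s.

3.950 s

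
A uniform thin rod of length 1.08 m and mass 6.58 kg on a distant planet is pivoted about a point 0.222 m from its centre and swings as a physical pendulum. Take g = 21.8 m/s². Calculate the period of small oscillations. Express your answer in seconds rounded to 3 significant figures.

For a physical pendulum T = 2π√(I/(mgd)), with d = 0.2220 m from pivot to centre of mass.
I_cm = mL²/12 = 6.58 × 1.08²/12 = 0.6396 kg·m²; I = I_cm + md² = 0.6396 + 6.58 × 0.2220² = 0.9639 kg·m².
T = 2π√(0.9639/(6.58 × 21.8 × 0.2220)) = 1.09 s.

1.09 s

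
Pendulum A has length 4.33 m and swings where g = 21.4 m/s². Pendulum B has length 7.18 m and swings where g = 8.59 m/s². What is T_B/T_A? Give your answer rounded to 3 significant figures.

T = 2π√(L/g), so T_B/T_A = √((L_B/g_B)/(L_A/g_A)) = √((7.18/8.59)/(4.33/21.4)) = 2.03.

2.03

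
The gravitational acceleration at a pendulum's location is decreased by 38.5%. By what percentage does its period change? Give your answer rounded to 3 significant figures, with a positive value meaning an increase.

27.5%

T ∝ 1/√g, so T'/T = 1/√(0.6150) = 1.275.
Percentage change in T = (1.275 − 1) × 100% = 27.5%.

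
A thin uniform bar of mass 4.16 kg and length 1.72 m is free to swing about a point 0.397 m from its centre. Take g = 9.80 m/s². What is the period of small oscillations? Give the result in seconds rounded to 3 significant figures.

For a physical pendulum T = 2π√(I/(mgd)), with d = 0.3970 m from pivot to centre of mass.
I_cm = mL²/12 = 4.16 × 1.72²/12 = 1.026 kg·m²; I = I_cm + md² = 1.026 + 4.16 × 0.3970² = 1.681 kg·m².
T = 2π√(1.681/(4.16 × 9.80 × 0.3970)) = 2.03 s.

2.03 s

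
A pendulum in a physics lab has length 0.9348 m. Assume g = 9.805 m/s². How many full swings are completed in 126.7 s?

65

T = 2π√(L/g) = 2π√(0.9348/9.805) = 1.9401 s.
Number of complete oscillations = ⌊126.7/1.9401⌋ = ⌊65.307⌋ = 65.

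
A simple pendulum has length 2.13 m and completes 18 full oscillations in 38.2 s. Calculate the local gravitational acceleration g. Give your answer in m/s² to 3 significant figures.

T = 38.2/18 = 2.122 s.
From T = 2π√(L/g), g = 4π²L/T² = 4π² × 2.13/2.122² = 18.7 m/s².

18.7 m/s²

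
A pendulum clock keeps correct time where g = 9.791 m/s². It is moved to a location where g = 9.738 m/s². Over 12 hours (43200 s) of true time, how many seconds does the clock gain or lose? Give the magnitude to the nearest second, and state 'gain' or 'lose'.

The clock's period scales as T ∝ 1/√g, so T'/T = √(9.791/9.738) = 1.00272.
In 43200 s of true time the clock registers 43200/1.00272 = 43082.9 s, so it loses 117 s.

lose 117 s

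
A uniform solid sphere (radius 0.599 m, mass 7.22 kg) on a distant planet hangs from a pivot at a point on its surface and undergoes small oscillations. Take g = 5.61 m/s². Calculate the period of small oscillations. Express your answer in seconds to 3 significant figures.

2.43 s

I_cm = (2/5)mr² = 1.036 kg·m². The pivot is at distance d = 0.599 m from the centre of mass.
By the parallel-axis theorem, I = I_cm + md² = 1.036 + 2.591 = 3.627 kg·m².
T = 2π√(I/(mgd)) = 2π√(3.627/(7.22 × 5.61 × 0.599)) = 2.43 s.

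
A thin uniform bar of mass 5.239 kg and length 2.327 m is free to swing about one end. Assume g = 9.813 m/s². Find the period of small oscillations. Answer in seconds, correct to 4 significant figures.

2.498 s

For a physical pendulum T = 2π√(I/(mgd)), with d = 1.1635 m from pivot to centre of mass.
I_cm = mL²/12 = 5.239 × 2.327²/12 = 2.3641 kg·m²; I = I_cm + md² = 2.3641 + 5.239 × 1.1635² = 9.4563 kg·m².
T = 2π√(9.4563/(5.239 × 9.813 × 1.1635)) = 2.498 s.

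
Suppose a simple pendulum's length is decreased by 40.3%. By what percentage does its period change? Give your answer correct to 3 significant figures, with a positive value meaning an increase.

-22.7%

T ∝ √L, so T'/T = √(0.5970) = 0.7727.
Percentage change in T = (0.7727 − 1) × 100% = -22.7%.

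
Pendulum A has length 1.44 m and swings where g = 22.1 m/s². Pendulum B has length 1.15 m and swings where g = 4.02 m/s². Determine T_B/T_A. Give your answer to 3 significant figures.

2.10

T = 2π√(L/g), so T_B/T_A = √((L_B/g_B)/(L_A/g_A)) = √((1.15/4.02)/(1.44/22.1)) = 2.10.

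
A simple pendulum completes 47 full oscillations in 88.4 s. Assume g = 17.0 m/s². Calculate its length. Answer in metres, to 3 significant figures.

T = 88.4/47 = 1.881 s.
From T = 2π√(L/g), L = gT²/(4π²) = 17.0 × 1.881²/(4π²) = 1.52 m.

1.52 m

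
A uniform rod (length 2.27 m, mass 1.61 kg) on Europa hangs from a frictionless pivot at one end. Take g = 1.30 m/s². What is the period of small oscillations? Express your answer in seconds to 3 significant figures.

6.78 s

For a physical pendulum T = 2π√(I/(mgd)), with d = 1.135 m from pivot to centre of mass.
I_cm = mL²/12 = 1.61 × 2.27²/12 = 0.6913 kg·m²; I = I_cm + md² = 0.6913 + 1.61 × 1.135² = 2.765 kg·m².
T = 2π√(2.765/(1.61 × 1.30 × 1.135)) = 6.78 s.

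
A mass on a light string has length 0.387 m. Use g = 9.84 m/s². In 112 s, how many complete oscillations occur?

89

T = 2π√(L/g) = 2π√(0.387/9.84) = 1.246 s.
Number of complete oscillations = ⌊112/1.246⌋ = ⌊89.88⌋ = 89.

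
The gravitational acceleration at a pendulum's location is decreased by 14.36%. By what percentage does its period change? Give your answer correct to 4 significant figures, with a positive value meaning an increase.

T ∝ 1/√g, so T'/T = 1/√(0.85640) = 1.0806.
Percentage change in T = (1.0806 − 1) × 100% = 8.059%.

8.059%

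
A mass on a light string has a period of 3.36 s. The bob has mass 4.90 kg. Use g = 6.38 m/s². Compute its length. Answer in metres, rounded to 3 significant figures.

From T = 2π√(L/g), L = gT²/(4π²) = 6.38 × 3.360²/(4π²) = 1.82 m.

1.82 m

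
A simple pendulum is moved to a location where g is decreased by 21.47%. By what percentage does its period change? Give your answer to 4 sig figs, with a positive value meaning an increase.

T ∝ 1/√g, so T'/T = 1/√(0.78530) = 1.1284.
Percentage change in T = (1.1284 − 1) × 100% = 12.84%.

12.84%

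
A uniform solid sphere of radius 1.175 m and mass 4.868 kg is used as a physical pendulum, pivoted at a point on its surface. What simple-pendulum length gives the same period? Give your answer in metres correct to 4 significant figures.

The equivalent simple-pendulum length is L_eq = I/(md), where I is about the pivot and d = 1.1750 m.
I_cm = (2/5)mR² = 2.6884 kg·m², so I = I_cm + md² = 2.6884 + 6.7209 = 9.4092 kg·m².
L_eq = 9.4092/(4.868 × 1.1750) = 1.645 m.

1.645 m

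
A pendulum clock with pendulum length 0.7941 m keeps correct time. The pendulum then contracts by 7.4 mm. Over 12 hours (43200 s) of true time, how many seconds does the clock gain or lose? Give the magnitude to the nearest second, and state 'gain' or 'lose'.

gain 203 s

T ∝ √L, so T'/T = √(0.78670/0.7941) = 0.995330.
In 43200 s of true time the clock registers 43200/0.995330 = 43402.7 s, so it gains 203 s.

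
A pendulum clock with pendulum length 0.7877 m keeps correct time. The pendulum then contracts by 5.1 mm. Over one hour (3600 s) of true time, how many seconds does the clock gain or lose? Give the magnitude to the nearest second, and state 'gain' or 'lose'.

T ∝ √L, so T'/T = √(0.78260/0.7877) = 0.996757.
In 3600 s of true time the clock registers 3600/0.996757 = 3611.7 s, so it gains 12 s.

gain 12 s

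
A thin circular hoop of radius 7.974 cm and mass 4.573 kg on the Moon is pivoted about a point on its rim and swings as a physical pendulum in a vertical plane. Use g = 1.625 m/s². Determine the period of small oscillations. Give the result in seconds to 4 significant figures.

I_cm = mr² = 0.029077 kg·m². The pivot is at distance d = 0.07974 m from the centre of mass.
By the parallel-axis theorem, I = I_cm + md² = 0.029077 + 0.029077 = 0.058155 kg·m².
T = 2π√(I/(mgd)) = 2π√(0.058155/(4.573 × 1.625 × 0.07974)) = 1.968 s.

1.968 s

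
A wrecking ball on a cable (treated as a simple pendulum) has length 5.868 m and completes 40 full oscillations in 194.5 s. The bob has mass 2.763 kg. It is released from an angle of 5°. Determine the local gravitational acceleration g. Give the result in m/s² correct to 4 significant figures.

T = 194.5/40 = 4.8625 s.
From T = 2π√(L/g), g = 4π²L/T² = 4π² × 5.868/4.8625² = 9.798 m/s².

9.798 m/s²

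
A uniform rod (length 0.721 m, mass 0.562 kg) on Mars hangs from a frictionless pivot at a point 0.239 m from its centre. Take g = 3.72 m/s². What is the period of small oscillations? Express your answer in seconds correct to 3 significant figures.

2.11 s

For a physical pendulum T = 2π√(I/(mgd)), with d = 0.2390 m from pivot to centre of mass.
I_cm = mL²/12 = 0.562 × 0.721²/12 = 0.02435 kg·m²; I = I_cm + md² = 0.02435 + 0.562 × 0.2390² = 0.05645 kg·m².
T = 2π√(0.05645/(0.562 × 3.72 × 0.2390)) = 2.11 s.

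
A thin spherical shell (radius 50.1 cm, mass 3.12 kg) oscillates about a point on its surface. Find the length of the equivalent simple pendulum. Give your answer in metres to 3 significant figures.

The equivalent simple-pendulum length is L_eq = I/(md), where I is about the pivot and d = 0.5010 m.
I_cm = (2/3)mR² = 0.5221 kg·m², so I = I_cm + md² = 0.5221 + 0.7831 = 1.305 kg·m².
L_eq = 1.305/(3.12 × 0.5010) = 0.835 m.

0.835 m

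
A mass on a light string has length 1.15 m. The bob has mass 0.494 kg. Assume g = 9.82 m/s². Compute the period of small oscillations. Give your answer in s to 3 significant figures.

2.15 s

T = 2π√(L/g) = 2π√(1.15/9.82) = 2π × 0.3422 = 2.15 s.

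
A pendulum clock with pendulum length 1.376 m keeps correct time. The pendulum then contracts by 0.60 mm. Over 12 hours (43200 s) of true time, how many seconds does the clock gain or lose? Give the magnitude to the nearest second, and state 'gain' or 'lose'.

T ∝ √L, so T'/T = √(1.37540/1.376) = 0.999782.
In 43200 s of true time the clock registers 43200/0.999782 = 43209.4 s, so it gains 9 s.

gain 9 s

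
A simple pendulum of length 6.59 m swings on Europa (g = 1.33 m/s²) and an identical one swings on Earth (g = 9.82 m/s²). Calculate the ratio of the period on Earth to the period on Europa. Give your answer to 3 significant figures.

T ∝ 1/√g, so T₂/T₁ = √(g₁/g₂) = √(1.33/9.82) = 0.368.

0.368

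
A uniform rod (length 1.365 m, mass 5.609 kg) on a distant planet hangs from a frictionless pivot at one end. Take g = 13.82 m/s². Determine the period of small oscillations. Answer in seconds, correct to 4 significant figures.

1.612 s

For a physical pendulum T = 2π√(I/(mgd)), with d = 0.68250 m from pivot to centre of mass.
I_cm = mL²/12 = 5.609 × 1.365²/12 = 0.87090 kg·m²; I = I_cm + md² = 0.87090 + 5.609 × 0.68250² = 3.4836 kg·m².
T = 2π√(3.4836/(5.609 × 13.82 × 0.68250)) = 1.612 s.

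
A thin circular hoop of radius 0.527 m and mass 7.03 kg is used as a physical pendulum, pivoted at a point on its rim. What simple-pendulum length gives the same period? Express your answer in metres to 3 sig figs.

The equivalent simple-pendulum length is L_eq = I/(md), where I is about the pivot and d = 0.5270 m.
I_cm = mR² = 1.952 kg·m², so I = I_cm + md² = 1.952 + 1.952 = 3.905 kg·m².
L_eq = 3.905/(7.03 × 0.5270) = 1.05 m.

1.05 m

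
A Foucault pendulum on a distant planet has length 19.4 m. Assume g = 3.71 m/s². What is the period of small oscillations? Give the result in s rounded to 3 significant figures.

T = 2π√(L/g) = 2π√(19.4/3.71) = 2π × 2.287 = 14.4 s.

14.4 s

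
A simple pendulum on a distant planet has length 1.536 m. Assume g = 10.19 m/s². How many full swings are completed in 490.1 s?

200

T = 2π√(L/g) = 2π√(1.536/10.19) = 2.4394 s.
Number of complete oscillations = ⌊490.1/2.4394⌋ = ⌊200.91⌋ = 200.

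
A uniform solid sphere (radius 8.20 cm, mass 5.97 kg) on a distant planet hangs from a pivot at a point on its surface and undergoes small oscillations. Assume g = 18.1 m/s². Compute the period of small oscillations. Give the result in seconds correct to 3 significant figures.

I_cm = (2/5)mr² = 0.01606 kg·m². The pivot is at distance d = 0.0820 m from the centre of mass.
By the parallel-axis theorem, I = I_cm + md² = 0.01606 + 0.04014 = 0.05620 kg·m².
T = 2π√(I/(mgd)) = 2π√(0.05620/(5.97 × 18.1 × 0.0820)) = 0.500 s.

0.500 s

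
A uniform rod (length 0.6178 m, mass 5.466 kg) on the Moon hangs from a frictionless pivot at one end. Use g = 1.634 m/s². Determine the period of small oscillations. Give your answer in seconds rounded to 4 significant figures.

For a physical pendulum T = 2π√(I/(mgd)), with d = 0.30890 m from pivot to centre of mass.
I_cm = mL²/12 = 5.466 × 0.6178²/12 = 0.17385 kg·m²; I = I_cm + md² = 0.17385 + 5.466 × 0.30890² = 0.69542 kg·m².
T = 2π√(0.69542/(5.466 × 1.634 × 0.30890)) = 3.155 s.

3.155 s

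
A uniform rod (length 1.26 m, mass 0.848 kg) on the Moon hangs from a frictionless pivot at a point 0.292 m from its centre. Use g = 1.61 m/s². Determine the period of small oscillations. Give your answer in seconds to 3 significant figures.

For a physical pendulum T = 2π√(I/(mgd)), with d = 0.2920 m from pivot to centre of mass.
I_cm = mL²/12 = 0.848 × 1.26²/12 = 0.1122 kg·m²; I = I_cm + md² = 0.1122 + 0.848 × 0.2920² = 0.1845 kg·m².
T = 2π√(0.1845/(0.848 × 1.61 × 0.2920)) = 4.27 s.

4.27 s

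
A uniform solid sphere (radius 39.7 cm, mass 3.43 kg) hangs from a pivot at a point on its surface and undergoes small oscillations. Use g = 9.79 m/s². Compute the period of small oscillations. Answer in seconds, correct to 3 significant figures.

I_cm = (2/5)mr² = 0.2162 kg·m². The pivot is at distance d = 0.397 m from the centre of mass.
By the parallel-axis theorem, I = I_cm + md² = 0.2162 + 0.5406 = 0.7568 kg·m².
T = 2π√(I/(mgd)) = 2π√(0.7568/(3.43 × 9.79 × 0.397)) = 1.50 s.

1.50 s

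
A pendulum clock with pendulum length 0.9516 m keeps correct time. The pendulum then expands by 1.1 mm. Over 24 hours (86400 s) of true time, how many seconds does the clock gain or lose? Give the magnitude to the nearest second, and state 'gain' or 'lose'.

lose 50 s

T ∝ √L, so T'/T = √(0.95270/0.9516) = 1.00058.
In 86400 s of true time the clock registers 86400/1.00058 = 86350.1 s, so it loses 50 s.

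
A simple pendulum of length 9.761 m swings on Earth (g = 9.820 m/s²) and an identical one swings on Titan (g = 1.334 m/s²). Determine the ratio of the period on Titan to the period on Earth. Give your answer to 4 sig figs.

T ∝ 1/√g, so T₂/T₁ = √(g₁/g₂) = √(9.820/1.334) = 2.713.

2.713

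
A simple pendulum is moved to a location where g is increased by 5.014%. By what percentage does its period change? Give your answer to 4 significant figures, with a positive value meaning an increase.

-2.416%

T ∝ 1/√g, so T'/T = 1/√(1.0501) = 0.97584.
Percentage change in T = (0.97584 − 1) × 100% = -2.416%.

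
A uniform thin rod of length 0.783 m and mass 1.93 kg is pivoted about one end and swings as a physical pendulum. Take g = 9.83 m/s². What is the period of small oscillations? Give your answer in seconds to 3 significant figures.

For a physical pendulum T = 2π√(I/(mgd)), with d = 0.3915 m from pivot to centre of mass.
I_cm = mL²/12 = 1.93 × 0.783²/12 = 0.09861 kg·m²; I = I_cm + md² = 0.09861 + 1.93 × 0.3915² = 0.3944 kg·m².
T = 2π√(0.3944/(1.93 × 9.83 × 0.3915)) = 1.45 s.

1.45 s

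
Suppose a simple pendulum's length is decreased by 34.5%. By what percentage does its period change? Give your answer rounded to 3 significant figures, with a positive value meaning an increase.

T ∝ √L, so T'/T = √(0.6550) = 0.8093.
Percentage change in T = (0.8093 − 1) × 100% = -19.1%.

-19.1%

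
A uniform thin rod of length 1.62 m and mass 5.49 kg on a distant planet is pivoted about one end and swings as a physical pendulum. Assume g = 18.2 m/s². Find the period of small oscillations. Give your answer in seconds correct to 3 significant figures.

1.53 s

For a physical pendulum T = 2π√(I/(mgd)), with d = 0.8100 m from pivot to centre of mass.
I_cm = mL²/12 = 5.49 × 1.62²/12 = 1.201 kg·m²; I = I_cm + md² = 1.201 + 5.49 × 0.8100² = 4.803 kg·m².
T = 2π√(4.803/(5.49 × 18.2 × 0.8100)) = 1.53 s.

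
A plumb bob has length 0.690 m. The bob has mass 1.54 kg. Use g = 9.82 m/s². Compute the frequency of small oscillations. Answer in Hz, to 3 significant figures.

0.600 Hz

T = 2π√(L/g) = 2π√(0.690/9.82) = 1.666 s, so f = 1/T = 0.600 Hz.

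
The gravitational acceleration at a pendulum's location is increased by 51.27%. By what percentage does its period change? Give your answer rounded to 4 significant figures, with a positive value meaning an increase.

-18.69%

T ∝ 1/√g, so T'/T = 1/√(1.5127) = 0.81306.
Percentage change in T = (0.81306 − 1) × 100% = -18.69%.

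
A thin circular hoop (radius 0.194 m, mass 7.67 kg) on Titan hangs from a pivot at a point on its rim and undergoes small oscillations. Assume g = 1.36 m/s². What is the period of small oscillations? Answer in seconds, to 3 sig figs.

3.36 s

I_cm = mr² = 0.2887 kg·m². The pivot is at distance d = 0.194 m from the centre of mass.
By the parallel-axis theorem, I = I_cm + md² = 0.2887 + 0.2887 = 0.5773 kg·m².
T = 2π√(I/(mgd)) = 2π√(0.5773/(7.67 × 1.36 × 0.194)) = 3.36 s.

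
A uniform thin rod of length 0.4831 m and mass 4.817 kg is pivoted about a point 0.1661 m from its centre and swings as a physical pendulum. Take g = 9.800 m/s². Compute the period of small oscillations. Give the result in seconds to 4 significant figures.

1.068 s

For a physical pendulum T = 2π√(I/(mgd)), with d = 0.16610 m from pivot to centre of mass.
I_cm = mL²/12 = 4.817 × 0.4831²/12 = 0.093685 kg·m²; I = I_cm + md² = 0.093685 + 4.817 × 0.16610² = 0.22658 kg·m².
T = 2π√(0.22658/(4.817 × 9.800 × 0.16610)) = 1.068 s.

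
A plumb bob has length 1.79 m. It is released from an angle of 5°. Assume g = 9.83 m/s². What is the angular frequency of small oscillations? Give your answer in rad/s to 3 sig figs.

2.34 rad/s

ω = √(g/L) = √(9.83/1.79) = 2.34 rad/s.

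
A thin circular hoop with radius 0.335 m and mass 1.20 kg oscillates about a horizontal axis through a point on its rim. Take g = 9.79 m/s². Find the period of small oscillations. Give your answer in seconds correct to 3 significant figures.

1.64 s

I_cm = mr² = 0.1347 kg·m². The pivot is at distance d = 0.335 m from the centre of mass.
By the parallel-axis theorem, I = I_cm + md² = 0.1347 + 0.1347 = 0.2693 kg·m².
T = 2π√(I/(mgd)) = 2π√(0.2693/(1.20 × 9.79 × 0.335)) = 1.64 s.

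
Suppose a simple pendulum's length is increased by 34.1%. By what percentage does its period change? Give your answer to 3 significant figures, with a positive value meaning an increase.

15.8%

T ∝ √L, so T'/T = √(1.341) = 1.158.
Percentage change in T = (1.158 − 1) × 100% = 15.8%.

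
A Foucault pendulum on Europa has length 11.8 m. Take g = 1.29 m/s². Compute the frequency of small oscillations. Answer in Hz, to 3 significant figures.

T = 2π√(L/g) = 2π√(11.8/1.29) = 19.00 s, so f = 1/T = 0.0526 Hz.

0.0526 Hz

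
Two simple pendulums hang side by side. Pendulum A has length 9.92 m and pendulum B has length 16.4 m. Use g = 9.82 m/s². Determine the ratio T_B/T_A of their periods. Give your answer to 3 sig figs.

T ∝ √L, so T_B/T_A = √(L_B/L_A) = √(16.4/9.92) = 1.29.

1.29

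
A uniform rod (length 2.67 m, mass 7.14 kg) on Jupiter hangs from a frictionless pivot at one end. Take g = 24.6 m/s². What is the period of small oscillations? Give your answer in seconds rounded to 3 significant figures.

For a physical pendulum T = 2π√(I/(mgd)), with d = 1.335 m from pivot to centre of mass.
I_cm = mL²/12 = 7.14 × 2.67²/12 = 4.242 kg·m²; I = I_cm + md² = 4.242 + 7.14 × 1.335² = 16.97 kg·m².
T = 2π√(16.97/(7.14 × 24.6 × 1.335)) = 1.69 s.

1.69 s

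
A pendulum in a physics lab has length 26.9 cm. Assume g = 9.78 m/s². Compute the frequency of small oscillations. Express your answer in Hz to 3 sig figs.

0.960 Hz

T = 2π√(L/g) = 2π√(0.269/9.78) = 1.042 s, so f = 1/T = 0.960 Hz.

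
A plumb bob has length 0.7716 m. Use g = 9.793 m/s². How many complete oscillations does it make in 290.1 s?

T = 2π√(L/g) = 2π√(0.7716/9.793) = 1.7637 s.
Number of complete oscillations = ⌊290.1/1.7637⌋ = ⌊164.49⌋ = 164.

164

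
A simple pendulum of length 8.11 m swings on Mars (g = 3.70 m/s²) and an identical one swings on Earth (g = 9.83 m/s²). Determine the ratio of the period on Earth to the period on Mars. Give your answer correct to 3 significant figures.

0.614

T ∝ 1/√g, so T₂/T₁ = √(g₁/g₂) = √(3.70/9.83) = 0.614.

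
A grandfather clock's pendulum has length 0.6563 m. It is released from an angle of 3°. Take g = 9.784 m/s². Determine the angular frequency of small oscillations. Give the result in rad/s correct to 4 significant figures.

ω = √(g/L) = √(9.784/0.6563) = 3.861 rad/s.

3.861 rad/s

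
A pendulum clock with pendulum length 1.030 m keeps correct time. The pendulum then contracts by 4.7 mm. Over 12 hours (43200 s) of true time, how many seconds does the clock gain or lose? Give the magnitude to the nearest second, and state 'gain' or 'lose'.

T ∝ √L, so T'/T = √(1.02530/1.030) = 0.997716.
In 43200 s of true time the clock registers 43200/0.997716 = 43298.9 s, so it gains 99 s.

gain 99 s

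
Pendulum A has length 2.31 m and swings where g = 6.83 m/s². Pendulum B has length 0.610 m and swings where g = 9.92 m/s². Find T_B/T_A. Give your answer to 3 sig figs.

T = 2π√(L/g), so T_B/T_A = √((L_B/g_B)/(L_A/g_A)) = √((0.610/9.92)/(2.31/6.83)) = 0.426.

0.426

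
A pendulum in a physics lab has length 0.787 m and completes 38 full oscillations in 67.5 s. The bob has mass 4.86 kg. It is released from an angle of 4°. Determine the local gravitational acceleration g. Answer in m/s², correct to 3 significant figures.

T = 67.5/38 = 1.776 s.
From T = 2π√(L/g), g = 4π²L/T² = 4π² × 0.787/1.776² = 9.85 m/s².

9.85 m/s²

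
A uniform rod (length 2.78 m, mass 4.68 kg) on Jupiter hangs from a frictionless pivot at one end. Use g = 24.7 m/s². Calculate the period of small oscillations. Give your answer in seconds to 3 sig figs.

1.72 s

For a physical pendulum T = 2π√(I/(mgd)), with d = 1.390 m from pivot to centre of mass.
I_cm = mL²/12 = 4.68 × 2.78²/12 = 3.014 kg·m²; I = I_cm + md² = 3.014 + 4.68 × 1.390² = 12.06 kg·m².
T = 2π√(12.06/(4.68 × 24.7 × 1.390)) = 1.72 s.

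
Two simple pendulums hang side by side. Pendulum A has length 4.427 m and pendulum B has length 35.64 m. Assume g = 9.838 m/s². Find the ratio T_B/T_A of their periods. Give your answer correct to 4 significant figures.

2.837

T ∝ √L, so T_B/T_A = √(L_B/L_A) = √(35.64/4.427) = 2.837.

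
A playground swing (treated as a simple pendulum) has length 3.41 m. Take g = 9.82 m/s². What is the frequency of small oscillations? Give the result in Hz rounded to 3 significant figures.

T = 2π√(L/g) = 2π√(3.41/9.82) = 3.703 s, so f = 1/T = 0.270 Hz.

0.270 Hz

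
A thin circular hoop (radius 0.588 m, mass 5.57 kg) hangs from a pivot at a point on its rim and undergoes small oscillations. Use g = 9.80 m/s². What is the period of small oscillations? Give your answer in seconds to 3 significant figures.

I_cm = mr² = 1.926 kg·m². The pivot is at distance d = 0.588 m from the centre of mass.
By the parallel-axis theorem, I = I_cm + md² = 1.926 + 1.926 = 3.852 kg·m².
T = 2π√(I/(mgd)) = 2π√(3.852/(5.57 × 9.80 × 0.588)) = 2.18 s.

2.18 s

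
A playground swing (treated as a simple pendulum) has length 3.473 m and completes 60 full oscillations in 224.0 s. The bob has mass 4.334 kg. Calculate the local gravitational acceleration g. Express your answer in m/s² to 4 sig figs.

T = 224.0/60 = 3.7333 s.
From T = 2π√(L/g), g = 4π²L/T² = 4π² × 3.473/3.7333² = 9.837 m/s².

9.837 m/s²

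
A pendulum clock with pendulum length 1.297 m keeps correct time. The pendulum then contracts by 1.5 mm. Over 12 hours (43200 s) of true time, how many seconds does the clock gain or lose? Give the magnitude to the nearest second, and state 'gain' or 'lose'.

T ∝ √L, so T'/T = √(1.29550/1.297) = 0.999422.
In 43200 s of true time the clock registers 43200/0.999422 = 43225.0 s, so it gains 25 s.

gain 25 s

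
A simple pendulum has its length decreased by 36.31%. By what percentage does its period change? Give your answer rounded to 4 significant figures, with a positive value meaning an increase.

T ∝ √L, so T'/T = √(0.63690) = 0.79806.
Percentage change in T = (0.79806 − 1) × 100% = -20.19%.

-20.19%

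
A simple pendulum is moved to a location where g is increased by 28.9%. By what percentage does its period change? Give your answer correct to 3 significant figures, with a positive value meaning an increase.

-11.9%

T ∝ 1/√g, so T'/T = 1/√(1.289) = 0.8808.
Percentage change in T = (0.8808 − 1) × 100% = -11.9%.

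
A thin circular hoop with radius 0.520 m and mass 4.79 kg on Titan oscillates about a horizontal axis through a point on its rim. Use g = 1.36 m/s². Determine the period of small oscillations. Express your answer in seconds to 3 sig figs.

I_cm = mr² = 1.295 kg·m². The pivot is at distance d = 0.520 m from the centre of mass.
By the parallel-axis theorem, I = I_cm + md² = 1.295 + 1.295 = 2.590 kg·m².
T = 2π√(I/(mgd)) = 2π√(2.590/(4.79 × 1.36 × 0.520)) = 5.49 s.

5.49 s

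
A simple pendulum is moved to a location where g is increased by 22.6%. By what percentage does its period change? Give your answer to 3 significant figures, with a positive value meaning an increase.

-9.69%

T ∝ 1/√g, so T'/T = 1/√(1.226) = 0.9031.
Percentage change in T = (0.9031 − 1) × 100% = -9.69%.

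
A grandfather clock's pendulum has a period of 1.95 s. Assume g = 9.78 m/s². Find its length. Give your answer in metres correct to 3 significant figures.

0.942 m

From T = 2π√(L/g), L = gT²/(4π²) = 9.78 × 1.950²/(4π²) = 0.942 m.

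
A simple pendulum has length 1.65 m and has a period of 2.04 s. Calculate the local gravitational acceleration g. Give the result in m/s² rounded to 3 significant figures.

From T = 2π√(L/g), g = 4π²L/T² = 4π² × 1.65/2.040² = 15.7 m/s².

15.7 m/s²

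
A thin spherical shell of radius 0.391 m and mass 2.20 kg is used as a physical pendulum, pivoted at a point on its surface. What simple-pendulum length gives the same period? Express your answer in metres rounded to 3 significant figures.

The equivalent simple-pendulum length is L_eq = I/(md), where I is about the pivot and d = 0.3910 m.
I_cm = (2/3)mR² = 0.2242 kg·m², so I = I_cm + md² = 0.2242 + 0.3363 = 0.5606 kg·m².
L_eq = 0.5606/(2.20 × 0.3910) = 0.652 m.

0.652 m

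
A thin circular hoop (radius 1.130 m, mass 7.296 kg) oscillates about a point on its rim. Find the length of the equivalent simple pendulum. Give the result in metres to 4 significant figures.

2.260 m

The equivalent simple-pendulum length is L_eq = I/(md), where I is about the pivot and d = 1.1300 m.
I_cm = mR² = 9.3163 kg·m², so I = I_cm + md² = 9.3163 + 9.3163 = 18.633 kg·m².
L_eq = 18.633/(7.296 × 1.1300) = 2.260 m.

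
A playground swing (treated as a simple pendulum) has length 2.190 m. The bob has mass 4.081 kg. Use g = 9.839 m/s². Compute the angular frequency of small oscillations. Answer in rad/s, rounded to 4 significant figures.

ω = √(g/L) = √(9.839/2.190) = 2.120 rad/s.

2.120 rad/s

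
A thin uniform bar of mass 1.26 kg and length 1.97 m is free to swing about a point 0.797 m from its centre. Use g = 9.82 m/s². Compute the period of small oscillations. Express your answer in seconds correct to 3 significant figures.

For a physical pendulum T = 2π√(I/(mgd)), with d = 0.7970 m from pivot to centre of mass.
I_cm = mL²/12 = 1.26 × 1.97²/12 = 0.4075 kg·m²; I = I_cm + md² = 0.4075 + 1.26 × 0.7970² = 1.208 kg·m².
T = 2π√(1.208/(1.26 × 9.82 × 0.7970)) = 2.20 s.

2.20 s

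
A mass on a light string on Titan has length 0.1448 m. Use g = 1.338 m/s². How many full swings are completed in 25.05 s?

T = 2π√(L/g) = 2π√(0.1448/1.338) = 2.0670 s.
Number of complete oscillations = ⌊25.05/2.0670⌋ = ⌊12.119⌋ = 12.

12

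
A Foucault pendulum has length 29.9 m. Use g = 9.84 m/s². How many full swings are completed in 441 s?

T = 2π√(L/g) = 2π√(29.9/9.84) = 10.95 s.
Number of complete oscillations = ⌊441/10.95⌋ = ⌊40.26⌋ = 40.

40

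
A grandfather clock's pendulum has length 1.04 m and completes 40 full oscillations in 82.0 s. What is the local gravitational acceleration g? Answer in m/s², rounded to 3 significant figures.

T = 82.0/40 = 2.050 s.
From T = 2π√(L/g), g = 4π²L/T² = 4π² × 1.04/2.050² = 9.77 m/s².

9.77 m/s²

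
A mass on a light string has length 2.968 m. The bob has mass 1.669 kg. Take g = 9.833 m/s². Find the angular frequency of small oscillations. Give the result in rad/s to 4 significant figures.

ω = √(g/L) = √(9.833/2.968) = 1.820 rad/s.

1.820 rad/s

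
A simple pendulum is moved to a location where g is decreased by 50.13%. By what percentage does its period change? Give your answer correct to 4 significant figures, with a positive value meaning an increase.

41.61%

T ∝ 1/√g, so T'/T = 1/√(0.49870) = 1.4161.
Percentage change in T = (1.4161 − 1) × 100% = 41.61%.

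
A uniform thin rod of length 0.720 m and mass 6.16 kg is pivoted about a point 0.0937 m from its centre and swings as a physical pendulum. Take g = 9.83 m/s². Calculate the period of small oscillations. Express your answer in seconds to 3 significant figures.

For a physical pendulum T = 2π√(I/(mgd)), with d = 0.09370 m from pivot to centre of mass.
I_cm = mL²/12 = 6.16 × 0.720²/12 = 0.2661 kg·m²; I = I_cm + md² = 0.2661 + 6.16 × 0.09370² = 0.3202 kg·m².
T = 2π√(0.3202/(6.16 × 9.83 × 0.09370)) = 1.49 s.

1.49 s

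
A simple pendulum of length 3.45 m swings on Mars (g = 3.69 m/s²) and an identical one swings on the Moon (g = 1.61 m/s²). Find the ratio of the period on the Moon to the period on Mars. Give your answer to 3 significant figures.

T ∝ 1/√g, so T₂/T₁ = √(g₁/g₂) = √(3.69/1.61) = 1.51.

1.51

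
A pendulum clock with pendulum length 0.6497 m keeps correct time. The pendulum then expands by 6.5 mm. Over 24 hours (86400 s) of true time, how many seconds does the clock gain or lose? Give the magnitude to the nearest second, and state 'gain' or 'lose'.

T ∝ √L, so T'/T = √(0.65620/0.6497) = 1.00499.
In 86400 s of true time the clock registers 86400/1.00499 = 85971.0 s, so it loses 429 s.

lose 429 s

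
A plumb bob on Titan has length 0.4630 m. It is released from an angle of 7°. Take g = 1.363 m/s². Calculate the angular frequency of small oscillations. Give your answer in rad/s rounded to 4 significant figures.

1.716 rad/s

ω = √(g/L) = √(1.363/0.4630) = 1.716 rad/s.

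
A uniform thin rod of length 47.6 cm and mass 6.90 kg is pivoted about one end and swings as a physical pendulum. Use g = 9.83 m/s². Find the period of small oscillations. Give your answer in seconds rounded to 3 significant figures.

1.13 s

For a physical pendulum T = 2π√(I/(mgd)), with d = 0.2380 m from pivot to centre of mass.
I_cm = mL²/12 = 6.90 × 0.476²/12 = 0.1303 kg·m²; I = I_cm + md² = 0.1303 + 6.90 × 0.2380² = 0.5211 kg·m².
T = 2π√(0.5211/(6.90 × 9.83 × 0.2380)) = 1.13 s.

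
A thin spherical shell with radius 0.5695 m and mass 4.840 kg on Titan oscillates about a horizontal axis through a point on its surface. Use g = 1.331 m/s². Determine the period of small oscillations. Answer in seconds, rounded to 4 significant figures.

I_cm = (2/3)mr² = 1.0465 kg·m². The pivot is at distance d = 0.5695 m from the centre of mass.
By the parallel-axis theorem, I = I_cm + md² = 1.0465 + 1.5698 = 2.6163 kg·m².
T = 2π√(I/(mgd)) = 2π√(2.6163/(4.840 × 1.331 × 0.5695)) = 5.306 s.

5.306 s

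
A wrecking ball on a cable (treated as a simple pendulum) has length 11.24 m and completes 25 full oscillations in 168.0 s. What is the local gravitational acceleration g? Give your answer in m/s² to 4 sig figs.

T = 168.0/25 = 6.7200 s.
From T = 2π√(L/g), g = 4π²L/T² = 4π² × 11.24/6.7200² = 9.826 m/s².

9.826 m/s²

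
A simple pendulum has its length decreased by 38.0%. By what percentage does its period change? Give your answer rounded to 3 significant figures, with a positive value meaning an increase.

T ∝ √L, so T'/T = √(0.6200) = 0.7874.
Percentage change in T = (0.7874 − 1) × 100% = -21.3%.

-21.3%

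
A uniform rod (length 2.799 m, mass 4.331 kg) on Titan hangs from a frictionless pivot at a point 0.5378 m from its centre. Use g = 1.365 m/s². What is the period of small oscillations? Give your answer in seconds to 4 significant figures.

For a physical pendulum T = 2π√(I/(mgd)), with d = 0.53780 m from pivot to centre of mass.
I_cm = mL²/12 = 4.331 × 2.799²/12 = 2.8276 kg·m²; I = I_cm + md² = 2.8276 + 4.331 × 0.53780² = 4.0802 kg·m².
T = 2π√(4.0802/(4.331 × 1.365 × 0.53780)) = 7.118 s.

7.118 s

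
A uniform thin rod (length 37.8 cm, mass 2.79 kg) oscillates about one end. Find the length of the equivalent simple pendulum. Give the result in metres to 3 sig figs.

0.252 m

The equivalent simple-pendulum length is L_eq = I/(md), where I is about the pivot and d = 0.1890 m.
I_cm = (1/12)mL² = 0.03322 kg·m², so I = I_cm + md² = 0.03322 + 0.09966 = 0.1329 kg·m².
L_eq = 0.1329/(2.79 × 0.1890) = 0.252 m.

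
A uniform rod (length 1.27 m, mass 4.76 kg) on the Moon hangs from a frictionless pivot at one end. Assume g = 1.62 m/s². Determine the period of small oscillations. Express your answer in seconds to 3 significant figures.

4.54 s

For a physical pendulum T = 2π√(I/(mgd)), with d = 0.6350 m from pivot to centre of mass.
I_cm = mL²/12 = 4.76 × 1.27²/12 = 0.6398 kg·m²; I = I_cm + md² = 0.6398 + 4.76 × 0.6350² = 2.559 kg·m².
T = 2π√(2.559/(4.76 × 1.62 × 0.6350)) = 4.54 s.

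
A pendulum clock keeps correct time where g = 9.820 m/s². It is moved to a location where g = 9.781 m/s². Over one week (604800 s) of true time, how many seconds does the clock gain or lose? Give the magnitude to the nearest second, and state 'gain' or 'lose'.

lose 1202 s

The clock's period scales as T ∝ 1/√g, so T'/T = √(9.820/9.781) = 1.00199.
In 604800 s of true time the clock registers 604800/1.00199 = 603597.8 s, so it loses 1202 s.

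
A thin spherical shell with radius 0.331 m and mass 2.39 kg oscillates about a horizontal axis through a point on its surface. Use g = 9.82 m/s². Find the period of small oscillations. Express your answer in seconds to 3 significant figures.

I_cm = (2/3)mr² = 0.1746 kg·m². The pivot is at distance d = 0.331 m from the centre of mass.
By the parallel-axis theorem, I = I_cm + md² = 0.1746 + 0.2619 = 0.4364 kg·m².
T = 2π√(I/(mgd)) = 2π√(0.4364/(2.39 × 9.82 × 0.331)) = 1.49 s.

1.49 s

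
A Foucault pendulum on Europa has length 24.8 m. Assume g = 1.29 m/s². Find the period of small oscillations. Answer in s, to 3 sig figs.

T = 2π√(L/g) = 2π√(24.8/1.29) = 2π × 4.385 = 27.5 s.

27.5 s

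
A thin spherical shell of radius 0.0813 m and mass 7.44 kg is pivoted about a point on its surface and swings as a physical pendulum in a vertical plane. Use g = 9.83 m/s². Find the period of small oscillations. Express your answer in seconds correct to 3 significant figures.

I_cm = (2/3)mr² = 0.03278 kg·m². The pivot is at distance d = 0.0813 m from the centre of mass.
By the parallel-axis theorem, I = I_cm + md² = 0.03278 + 0.04918 = 0.08196 kg·m².
T = 2π√(I/(mgd)) = 2π√(0.08196/(7.44 × 9.83 × 0.0813)) = 0.738 s.

0.738 s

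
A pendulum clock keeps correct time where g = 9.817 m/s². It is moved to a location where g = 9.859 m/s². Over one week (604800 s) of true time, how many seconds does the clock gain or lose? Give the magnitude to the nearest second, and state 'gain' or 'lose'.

gain 1292 s

The clock's period scales as T ∝ 1/√g, so T'/T = √(9.817/9.859) = 0.997868.
In 604800 s of true time the clock registers 604800/0.997868 = 606092.4 s, so it gains 1292 s.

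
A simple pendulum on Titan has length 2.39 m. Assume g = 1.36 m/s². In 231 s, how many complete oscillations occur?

27

T = 2π√(L/g) = 2π√(2.39/1.36) = 8.329 s.
Number of complete oscillations = ⌊231/8.329⌋ = ⌊27.73⌋ = 27.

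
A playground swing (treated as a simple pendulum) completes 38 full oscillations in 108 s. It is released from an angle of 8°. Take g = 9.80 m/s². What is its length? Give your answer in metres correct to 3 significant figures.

T = 108/38 = 2.842 s.
From T = 2π√(L/g), L = gT²/(4π²) = 9.80 × 2.842²/(4π²) = 2.01 m.

2.01 m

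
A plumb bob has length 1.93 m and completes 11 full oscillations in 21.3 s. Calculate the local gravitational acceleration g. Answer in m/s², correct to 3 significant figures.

T = 21.3/11 = 1.936 s.
From T = 2π√(L/g), g = 4π²L/T² = 4π² × 1.93/1.936² = 20.3 m/s².

20.3 m/s²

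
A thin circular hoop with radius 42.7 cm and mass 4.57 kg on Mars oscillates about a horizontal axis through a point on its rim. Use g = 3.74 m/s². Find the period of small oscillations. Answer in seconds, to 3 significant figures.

I_cm = mr² = 0.8332 kg·m². The pivot is at distance d = 0.427 m from the centre of mass.
By the parallel-axis theorem, I = I_cm + md² = 0.8332 + 0.8332 = 1.666 kg·m².
T = 2π√(I/(mgd)) = 2π√(1.666/(4.57 × 3.74 × 0.427)) = 3.00 s.

3.00 s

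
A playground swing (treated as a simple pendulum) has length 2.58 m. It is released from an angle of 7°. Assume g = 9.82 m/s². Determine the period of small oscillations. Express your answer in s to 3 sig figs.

T = 2π√(L/g) = 2π√(2.58/9.82) = 2π × 0.5126 = 3.22 s.

3.22 s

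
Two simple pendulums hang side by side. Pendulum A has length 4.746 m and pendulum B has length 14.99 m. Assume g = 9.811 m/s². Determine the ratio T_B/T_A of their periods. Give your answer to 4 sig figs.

T ∝ √L, so T_B/T_A = √(L_B/L_A) = √(14.99/4.746) = 1.777.

1.777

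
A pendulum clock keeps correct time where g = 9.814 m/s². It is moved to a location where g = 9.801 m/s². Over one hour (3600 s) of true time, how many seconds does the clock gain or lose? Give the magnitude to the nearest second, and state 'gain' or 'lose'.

The clock's period scales as T ∝ 1/√g, so T'/T = √(9.814/9.801) = 1.00066.
In 3600 s of true time the clock registers 3600/1.00066 = 3597.6 s, so it loses 2 s.

lose 2 s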